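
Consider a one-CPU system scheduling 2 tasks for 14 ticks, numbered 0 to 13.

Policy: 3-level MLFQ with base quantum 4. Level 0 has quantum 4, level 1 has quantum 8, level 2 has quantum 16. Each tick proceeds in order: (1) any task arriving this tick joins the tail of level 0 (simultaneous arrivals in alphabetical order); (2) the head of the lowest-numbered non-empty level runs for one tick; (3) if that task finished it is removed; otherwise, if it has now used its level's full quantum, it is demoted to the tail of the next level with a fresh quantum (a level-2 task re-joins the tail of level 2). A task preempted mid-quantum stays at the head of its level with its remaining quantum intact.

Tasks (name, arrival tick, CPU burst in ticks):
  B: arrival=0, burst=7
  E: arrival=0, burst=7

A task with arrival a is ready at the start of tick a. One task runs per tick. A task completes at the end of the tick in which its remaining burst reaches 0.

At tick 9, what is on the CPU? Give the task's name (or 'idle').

t=0: L0/L1/L2 = BE/-/- → run B
t=1: L0/L1/L2 = BE/-/- → run B
t=2: L0/L1/L2 = BE/-/- → run B
t=3: L0/L1/L2 = BE/-/- → run B
t=4: L0/L1/L2 = E/B/- → run E
t=5: L0/L1/L2 = E/B/- → run E
t=6: L0/L1/L2 = E/B/- → run E
t=7: L0/L1/L2 = E/B/- → run E
t=8: L0/L1/L2 = -/BE/- → run B
t=9: L0/L1/L2 = -/BE/- → run B
t=10: L0/L1/L2 = -/BE/- → run B
t=11: L0/L1/L2 = -/E/- → run E
t=12: L0/L1/L2 = -/E/- → run E
t=13: L0/L1/L2 = -/E/- → run E

running at tick 9 = B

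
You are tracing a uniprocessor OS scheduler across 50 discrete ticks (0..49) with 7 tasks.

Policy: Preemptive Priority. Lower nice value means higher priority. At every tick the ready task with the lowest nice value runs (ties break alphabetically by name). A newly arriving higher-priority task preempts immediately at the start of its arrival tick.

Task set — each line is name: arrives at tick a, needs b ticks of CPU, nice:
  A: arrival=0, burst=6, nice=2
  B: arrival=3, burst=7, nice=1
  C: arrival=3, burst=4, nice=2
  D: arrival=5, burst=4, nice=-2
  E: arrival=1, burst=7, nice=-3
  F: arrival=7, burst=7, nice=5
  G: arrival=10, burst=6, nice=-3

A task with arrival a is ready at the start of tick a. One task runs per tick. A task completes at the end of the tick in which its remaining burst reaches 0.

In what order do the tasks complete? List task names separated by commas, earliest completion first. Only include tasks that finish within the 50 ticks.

t=0: ready={A} → run A
t=1: ready={A,E} → run E
t=2: ready={A,E} → run E
t=3: ready={A,B,C,E} → run E
t=4: ready={A,B,C,E} → run E
t=5: ready={A,B,C,D,E} → run E
t=6: ready={A,B,C,D,E} → run E
t=7: ready={A,B,C,D,E,F} → run E
t=8: ready={A,B,C,D,F} → run D
t=9: ready={A,B,C,D,F} → run D
t=10: ready={A,B,C,D,F,G} → run G
t=11: ready={A,B,C,D,F,G} → run G
t=12: ready={A,B,C,D,F,G} → run G
t=13: ready={A,B,C,D,F,G} → run G
t=14: ready={A,B,C,D,F,G} → run G
t=15: ready={A,B,C,D,F,G} → run G
t=16: ready={A,B,C,D,F} → run D
t=17: ready={A,B,C,D,F} → run D
t=18: ready={A,B,C,F} → run B
t=19: ready={A,B,C,F} → run B
t=20: ready={A,B,C,F} → run B
t=21: ready={A,B,C,F} → run B
t=22: ready={A,B,C,F} → run B
t=23: ready={A,B,C,F} → run B
t=24: ready={A,B,C,F} → run B
t=25: ready={A,C,F} → run A
t=26: ready={A,C,F} → run A
t=27: ready={A,C,F} → run A
t=28: ready={A,C,F} → run A
t=29: ready={A,C,F} → run A
t=30: ready={C,F} → run C
t=31: ready={C,F} → run C
t=32: ready={C,F} → run C
t=33: ready={C,F} → run C
t=34: ready={F} → run F
t=35: ready={F} → run F
t=36: ready={F} → run F
t=37: ready={F} → run F
t=38: ready={F} → run F
t=39: ready={F} → run F
t=40: ready={F} → run F
t=41: (idle)
t=42: (idle)
t=43: (idle)
t=44: (idle)
t=45: (idle)
t=46: (idle)
t=47: (idle)
t=48: (idle)
t=49: (idle)

completion order = E, G, D, B, A, C, F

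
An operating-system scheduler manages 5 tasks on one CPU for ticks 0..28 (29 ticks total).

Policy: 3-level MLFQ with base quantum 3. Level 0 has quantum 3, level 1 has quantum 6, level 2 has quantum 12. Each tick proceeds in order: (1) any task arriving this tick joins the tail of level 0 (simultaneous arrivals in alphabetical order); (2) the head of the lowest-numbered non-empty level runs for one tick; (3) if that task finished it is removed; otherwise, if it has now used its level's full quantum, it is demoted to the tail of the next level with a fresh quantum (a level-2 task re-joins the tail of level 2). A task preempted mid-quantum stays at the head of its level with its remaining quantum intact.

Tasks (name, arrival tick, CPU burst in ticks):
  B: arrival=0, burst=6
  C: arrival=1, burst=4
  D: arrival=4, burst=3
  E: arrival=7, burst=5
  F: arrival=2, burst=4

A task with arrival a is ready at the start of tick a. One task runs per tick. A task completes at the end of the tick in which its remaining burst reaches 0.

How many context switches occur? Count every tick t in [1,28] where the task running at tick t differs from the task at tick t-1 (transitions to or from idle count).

t=0: L0/L1/L2 = B/-/- → run B
t=1: L0/L1/L2 = BC/-/- → run B
t=2: L0/L1/L2 = BCF/-/- → run B
t=3: L0/L1/L2 = CF/B/- → run C
t=4: L0/L1/L2 = CFD/B/- → run C
t=5: L0/L1/L2 = CFD/B/- → run C
t=6: L0/L1/L2 = FD/BC/- → run F
t=7: L0/L1/L2 = FDE/BC/- → run F
t=8: L0/L1/L2 = FDE/BC/- → run F
t=9: L0/L1/L2 = DE/BCF/- → run D
t=10: L0/L1/L2 = DE/BCF/- → run D
t=11: L0/L1/L2 = DE/BCF/- → run D
t=12: L0/L1/L2 = E/BCF/- → run E
t=13: L0/L1/L2 = E/BCF/- → run E
t=14: L0/L1/L2 = E/BCF/- → run E
t=15: L0/L1/L2 = -/BCFE/- → run B
t=16: L0/L1/L2 = -/BCFE/- → run B
t=17: L0/L1/L2 = -/BCFE/- → run B
t=18: L0/L1/L2 = -/CFE/- → run C
t=19: L0/L1/L2 = -/FE/- → run F
t=20: L0/L1/L2 = -/E/- → run E
t=21: L0/L1/L2 = -/E/- → run E
t=22: (idle)
t=23: (idle)
t=24: (idle)
t=25: (idle)
t=26: (idle)
t=27: (idle)
t=28: (idle)

context switches = 9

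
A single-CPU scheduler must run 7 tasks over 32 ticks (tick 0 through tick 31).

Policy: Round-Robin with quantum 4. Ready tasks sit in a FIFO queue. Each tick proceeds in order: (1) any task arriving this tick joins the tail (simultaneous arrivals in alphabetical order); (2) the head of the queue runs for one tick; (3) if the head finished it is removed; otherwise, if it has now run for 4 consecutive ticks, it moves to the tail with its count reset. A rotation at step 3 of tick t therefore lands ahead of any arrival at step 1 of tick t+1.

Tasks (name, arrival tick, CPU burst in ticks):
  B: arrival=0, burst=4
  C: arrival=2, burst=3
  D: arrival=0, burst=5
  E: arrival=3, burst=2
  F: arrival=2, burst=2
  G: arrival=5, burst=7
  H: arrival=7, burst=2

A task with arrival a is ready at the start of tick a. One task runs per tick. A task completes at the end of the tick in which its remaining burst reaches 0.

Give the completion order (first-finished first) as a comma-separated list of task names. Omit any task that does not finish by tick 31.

t=0: queue=[B,D] q_used=0 → run B
t=1: queue=[B,D] q_used=1 → run B
t=2: queue=[B,D,C,F] q_used=2 → run B
t=3: queue=[B,D,C,F,E] q_used=3 → run B
t=4: queue=[D,C,F,E] q_used=0 → run D
t=5: queue=[D,C,F,E,G] q_used=1 → run D
t=6: queue=[D,C,F,E,G] q_used=2 → run D
t=7: queue=[D,C,F,E,G,H] q_used=3 → run D
t=8: queue=[C,F,E,G,H,D] q_used=0 → run C
t=9: queue=[C,F,E,G,H,D] q_used=1 → run C
t=10: queue=[C,F,E,G,H,D] q_used=2 → run C
t=11: queue=[F,E,G,H,D] q_used=0 → run F
t=12: queue=[F,E,G,H,D] q_used=1 → run F
t=13: queue=[E,G,H,D] q_used=0 → run E
t=14: queue=[E,G,H,D] q_used=1 → run E
t=15: queue=[G,H,D] q_used=0 → run G
t=16: queue=[G,H,D] q_used=1 → run G
t=17: queue=[G,H,D] q_used=2 → run G
t=18: queue=[G,H,D] q_used=3 → run G
t=19: queue=[H,D,G] q_used=0 → run H
t=20: queue=[H,D,G] q_used=1 → run H
t=21: queue=[D,G] q_used=0 → run D
t=22: queue=[G] q_used=0 → run G
t=23: queue=[G] q_used=1 → run G
t=24: queue=[G] q_used=2 → run G
t=25: (idle)
t=26: (idle)
t=27: (idle)
t=28: (idle)
t=29: (idle)
t=30: (idle)
t=31: (idle)

completion order = B, C, F, E, H, D, G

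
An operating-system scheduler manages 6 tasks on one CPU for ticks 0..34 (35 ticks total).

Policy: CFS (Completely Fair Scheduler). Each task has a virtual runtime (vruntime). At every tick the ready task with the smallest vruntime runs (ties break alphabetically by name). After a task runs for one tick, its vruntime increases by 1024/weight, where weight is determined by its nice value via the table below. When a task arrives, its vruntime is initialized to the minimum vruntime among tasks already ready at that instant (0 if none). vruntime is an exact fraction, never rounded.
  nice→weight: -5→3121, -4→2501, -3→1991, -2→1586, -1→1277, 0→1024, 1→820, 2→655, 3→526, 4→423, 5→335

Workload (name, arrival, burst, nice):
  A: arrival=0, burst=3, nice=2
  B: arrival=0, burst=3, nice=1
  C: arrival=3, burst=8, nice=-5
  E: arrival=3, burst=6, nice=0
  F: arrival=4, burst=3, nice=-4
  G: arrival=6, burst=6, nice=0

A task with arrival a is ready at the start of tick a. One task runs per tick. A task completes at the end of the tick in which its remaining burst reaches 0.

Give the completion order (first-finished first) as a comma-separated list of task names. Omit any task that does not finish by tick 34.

t=0: vr[A=0 B=0] → run A
t=1: vr[A=1024/655 B=0] → run B
t=2: vr[A=1024/655 B=256/205] → run B
t=3: vr[A=1024/655 B=512/205 C=1024/655 E=1024/655] → run A
t=4: vr[A=2048/655 B=512/205 C=1024/655 E=1024/655 F=1024/655] → run C
t=5: vr[A=2048/655 B=512/205 C=3866624/2044255 E=1024/655 F=1024/655] → run E
t=6: vr[A=2048/655 B=512/205 C=3866624/2044255 E=1679/655 F=1024/655 G=1024/655] → run F
t=7: vr[A=2048/655 B=512/205 C=3866624/2044255 E=1679/655 F=3231744/1638155 G=1024/655] → run G
t=8: vr[A=2048/655 B=512/205 C=3866624/2044255 E=1679/655 F=3231744/1638155 G=1679/655] → run C
t=9: vr[A=2048/655 B=512/205 C=4537344/2044255 E=1679/655 F=3231744/1638155 G=1679/655] → run F
t=10: vr[A=2048/655 B=512/205 C=4537344/2044255 E=1679/655 F=3902464/1638155 G=1679/655] → run C
t=11: vr[A=2048/655 B=512/205 C=5208064/2044255 E=1679/655 F=3902464/1638155 G=1679/655] → run F
t=12: vr[A=2048/655 B=512/205 C=5208064/2044255 E=1679/655 G=1679/655] → run B
t=13: vr[A=2048/655 C=5208064/2044255 E=1679/655 G=1679/655] → run C
t=14: vr[A=2048/655 C=5878784/2044255 E=1679/655 G=1679/655] → run E
t=15: vr[A=2048/655 C=5878784/2044255 E=2334/655 G=1679/655] → run G
t=16: vr[A=2048/655 C=5878784/2044255 E=2334/655 G=2334/655] → run C
t=17: vr[A=2048/655 C=6549504/2044255 E=2334/655 G=2334/655] → run A
t=18: vr[C=6549504/2044255 E=2334/655 G=2334/655] → run C
t=19: vr[C=7220224/2044255 E=2334/655 G=2334/655] → run C
t=20: vr[C=7890944/2044255 E=2334/655 G=2334/655] → run E
t=21: vr[C=7890944/2044255 E=2989/655 G=2334/655] → run G
t=22: vr[C=7890944/2044255 E=2989/655 G=2989/655] → run C
t=23: vr[E=2989/655 G=2989/655] → run E
t=24: vr[E=3644/655 G=2989/655] → run G
t=25: vr[E=3644/655 G=3644/655] → run E
t=26: vr[E=4299/655 G=3644/655] → run G
t=27: vr[E=4299/655 G=4299/655] → run E
t=28: vr[G=4299/655] → run G
t=29: (idle)
t=30: (idle)
t=31: (idle)
t=32: (idle)
t=33: (idle)
t=34: (idle)

completion order = F, B, A, C, E, G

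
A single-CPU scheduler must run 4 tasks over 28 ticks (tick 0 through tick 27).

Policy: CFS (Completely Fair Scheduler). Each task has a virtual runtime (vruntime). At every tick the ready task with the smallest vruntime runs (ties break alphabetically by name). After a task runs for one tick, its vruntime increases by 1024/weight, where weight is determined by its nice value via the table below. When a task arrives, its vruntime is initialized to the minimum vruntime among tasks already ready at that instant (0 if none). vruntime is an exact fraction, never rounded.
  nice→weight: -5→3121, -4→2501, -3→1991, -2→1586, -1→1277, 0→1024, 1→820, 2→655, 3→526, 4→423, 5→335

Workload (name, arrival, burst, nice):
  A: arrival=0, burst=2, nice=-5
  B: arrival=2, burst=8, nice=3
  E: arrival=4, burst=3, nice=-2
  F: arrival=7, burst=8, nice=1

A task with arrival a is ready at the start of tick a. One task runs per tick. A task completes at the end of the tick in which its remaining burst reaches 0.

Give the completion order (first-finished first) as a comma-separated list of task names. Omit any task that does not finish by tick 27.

completion order = A, E, B, F

t=0: vr[A=0] → run A
t=1: vr[A=1024/3121] → run A
t=2: vr[B=0] → run B
t=3: vr[B=512/263] → run B
t=4: vr[B=1024/263 E=1024/263] → run B
t=5: vr[B=1536/263 E=1024/263] → run E
t=6: vr[B=1536/263 E=946688/208559] → run E
t=7: vr[B=1536/263 E=1081344/208559 F=1081344/208559] → run E
t=8: vr[B=1536/263 F=1081344/208559] → run F
t=9: vr[B=1536/263 F=275066624/42754595] → run B
t=10: vr[B=2048/263 F=275066624/42754595] → run F
t=11: vr[B=2048/263 F=328457728/42754595] → run F
t=12: vr[B=2048/263 F=381848832/42754595] → run B
t=13: vr[B=2560/263 F=381848832/42754595] → run F
t=14: vr[B=2560/263 F=435239936/42754595] → run B
t=15: vr[B=3072/263 F=435239936/42754595] → run F
t=16: vr[B=3072/263 F=97726208/8550919] → run F
t=17: vr[B=3072/263 F=542022144/42754595] → run B
t=18: vr[B=3584/263 F=542022144/42754595] → run F
t=19: vr[B=3584/263 F=595413248/42754595] → run B
t=20: vr[F=595413248/42754595] → run F
t=21: (idle)
t=22: (idle)
t=23: (idle)
t=24: (idle)
t=25: (idle)
t=26: (idle)
t=27: (idle)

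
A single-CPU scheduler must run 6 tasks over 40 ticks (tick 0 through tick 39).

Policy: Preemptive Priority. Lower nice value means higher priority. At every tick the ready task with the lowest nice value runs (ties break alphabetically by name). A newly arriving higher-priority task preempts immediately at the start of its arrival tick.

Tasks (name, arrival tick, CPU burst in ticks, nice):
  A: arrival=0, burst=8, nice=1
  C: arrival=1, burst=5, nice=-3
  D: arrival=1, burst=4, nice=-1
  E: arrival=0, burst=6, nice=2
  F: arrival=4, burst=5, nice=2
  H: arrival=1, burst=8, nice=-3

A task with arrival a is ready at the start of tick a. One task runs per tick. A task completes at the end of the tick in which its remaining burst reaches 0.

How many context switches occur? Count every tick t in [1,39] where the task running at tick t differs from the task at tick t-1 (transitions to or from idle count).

context switches = 7

t=0: ready={A,E} → run A
t=1: ready={A,C,D,E,H} → run C
t=2: ready={A,C,D,E,H} → run C
t=3: ready={A,C,D,E,H} → run C
t=4: ready={A,C,D,E,F,H} → run C
t=5: ready={A,C,D,E,F,H} → run C
t=6: ready={A,D,E,F,H} → run H
t=7: ready={A,D,E,F,H} → run H
t=8: ready={A,D,E,F,H} → run H
t=9: ready={A,D,E,F,H} → run H
t=10: ready={A,D,E,F,H} → run H
t=11: ready={A,D,E,F,H} → run H
t=12: ready={A,D,E,F,H} → run H
t=13: ready={A,D,E,F,H} → run H
t=14: ready={A,D,E,F} → run D
t=15: ready={A,D,E,F} → run D
t=16: ready={A,D,E,F} → run D
t=17: ready={A,D,E,F} → run D
t=18: ready={A,E,F} → run A
t=19: ready={A,E,F} → run A
t=20: ready={A,E,F} → run A
t=21: ready={A,E,F} → run A
t=22: ready={A,E,F} → run A
t=23: ready={A,E,F} → run A
t=24: ready={A,E,F} → run A
t=25: ready={E,F} → run E
t=26: ready={E,F} → run E
t=27: ready={E,F} → run E
t=28: ready={E,F} → run E
t=29: ready={E,F} → run E
t=30: ready={E,F} → run E
t=31: ready={F} → run F
t=32: ready={F} → run F
t=33: ready={F} → run F
t=34: ready={F} → run F
t=35: ready={F} → run F
t=36: (idle)
t=37: (idle)
t=38: (idle)
t=39: (idle)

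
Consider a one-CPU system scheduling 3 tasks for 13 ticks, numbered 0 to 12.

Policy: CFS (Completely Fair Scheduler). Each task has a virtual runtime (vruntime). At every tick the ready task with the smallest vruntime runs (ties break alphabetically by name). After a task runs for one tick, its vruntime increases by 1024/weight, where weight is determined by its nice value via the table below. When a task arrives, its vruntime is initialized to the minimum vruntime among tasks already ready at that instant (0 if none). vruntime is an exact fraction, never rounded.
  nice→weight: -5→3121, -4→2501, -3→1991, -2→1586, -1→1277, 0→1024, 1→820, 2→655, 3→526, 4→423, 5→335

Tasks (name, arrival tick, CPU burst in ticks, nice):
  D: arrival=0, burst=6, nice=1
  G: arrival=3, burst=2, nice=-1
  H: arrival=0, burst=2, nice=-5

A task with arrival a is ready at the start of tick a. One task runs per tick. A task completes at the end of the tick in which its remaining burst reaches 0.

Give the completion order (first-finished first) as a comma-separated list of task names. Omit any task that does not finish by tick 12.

t=0: vr[D=0 H=0] → run D
t=1: vr[D=256/205 H=0] → run H
t=2: vr[D=256/205 H=1024/3121] → run H
t=3: vr[D=256/205 G=256/205] → run D
t=4: vr[D=512/205 G=256/205] → run G
t=5: vr[D=512/205 G=536832/261785] → run G
t=6: vr[D=512/205] → run D
t=7: vr[D=768/205] → run D
t=8: vr[D=1024/205] → run D
t=9: vr[D=256/41] → run D
t=10: (idle)
t=11: (idle)
t=12: (idle)

completion order = H, G, D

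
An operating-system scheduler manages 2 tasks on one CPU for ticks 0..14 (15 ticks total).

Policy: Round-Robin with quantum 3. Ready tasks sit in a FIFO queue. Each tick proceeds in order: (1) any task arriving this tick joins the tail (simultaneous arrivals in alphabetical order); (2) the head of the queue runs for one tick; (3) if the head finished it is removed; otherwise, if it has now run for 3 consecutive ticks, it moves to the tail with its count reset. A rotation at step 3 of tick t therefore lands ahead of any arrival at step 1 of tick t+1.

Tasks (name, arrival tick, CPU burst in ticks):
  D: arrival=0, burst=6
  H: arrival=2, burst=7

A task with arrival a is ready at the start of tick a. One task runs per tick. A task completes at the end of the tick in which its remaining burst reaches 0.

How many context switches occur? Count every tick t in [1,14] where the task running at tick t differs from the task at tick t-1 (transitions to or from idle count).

t=0: queue=[D] q_used=0 → run D
t=1: queue=[D] q_used=1 → run D
t=2: queue=[D,H] q_used=2 → run D
t=3: queue=[H,D] q_used=0 → run H
t=4: queue=[H,D] q_used=1 → run H
t=5: queue=[H,D] q_used=2 → run H
t=6: queue=[D,H] q_used=0 → run D
t=7: queue=[D,H] q_used=1 → run D
t=8: queue=[D,H] q_used=2 → run D
t=9: queue=[H] q_used=0 → run H
t=10: queue=[H] q_used=1 → run H
t=11: queue=[H] q_used=2 → run H
t=12: queue=[H] q_used=0 → run H
t=13: (idle)
t=14: (idle)

context switches = 4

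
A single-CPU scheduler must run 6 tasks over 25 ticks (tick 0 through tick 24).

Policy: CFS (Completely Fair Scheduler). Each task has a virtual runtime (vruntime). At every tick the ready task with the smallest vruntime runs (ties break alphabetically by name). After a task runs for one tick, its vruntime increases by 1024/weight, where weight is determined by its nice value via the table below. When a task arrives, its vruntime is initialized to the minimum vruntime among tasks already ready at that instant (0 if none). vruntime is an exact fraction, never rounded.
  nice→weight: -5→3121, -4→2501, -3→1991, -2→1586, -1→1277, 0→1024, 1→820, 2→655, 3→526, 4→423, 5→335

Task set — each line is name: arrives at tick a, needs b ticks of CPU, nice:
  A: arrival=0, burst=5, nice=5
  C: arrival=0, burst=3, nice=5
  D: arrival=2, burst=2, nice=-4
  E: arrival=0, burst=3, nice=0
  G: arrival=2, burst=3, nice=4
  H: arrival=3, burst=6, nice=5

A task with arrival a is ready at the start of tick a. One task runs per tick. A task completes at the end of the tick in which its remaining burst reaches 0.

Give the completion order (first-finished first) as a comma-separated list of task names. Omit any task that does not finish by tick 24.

completion order = D, E, G, C, A, H

t=0: vr[A=0 C=0 E=0] → run A
t=1: vr[A=1024/335 C=0 E=0] → run C
t=2: vr[A=1024/335 C=1024/335 D=0 E=0 G=0] → run D
t=3: vr[A=1024/335 C=1024/335 D=1024/2501 E=0 G=0 H=0] → run E
t=4: vr[A=1024/335 C=1024/335 D=1024/2501 E=1 G=0 H=0] → run G
t=5: vr[A=1024/335 C=1024/335 D=1024/2501 E=1 G=1024/423 H=0] → run H
t=6: vr[A=1024/335 C=1024/335 D=1024/2501 E=1 G=1024/423 H=1024/335] → run D
t=7: vr[A=1024/335 C=1024/335 E=1 G=1024/423 H=1024/335] → run E
t=8: vr[A=1024/335 C=1024/335 E=2 G=1024/423 H=1024/335] → run E
t=9: vr[A=1024/335 C=1024/335 G=1024/423 H=1024/335] → run G
t=10: vr[A=1024/335 C=1024/335 G=2048/423 H=1024/335] → run A
t=11: vr[A=2048/335 C=1024/335 G=2048/423 H=1024/335] → run C
t=12: vr[A=2048/335 C=2048/335 G=2048/423 H=1024/335] → run H
t=13: vr[A=2048/335 C=2048/335 G=2048/423 H=2048/335] → run G
t=14: vr[A=2048/335 C=2048/335 H=2048/335] → run A
t=15: vr[A=3072/335 C=2048/335 H=2048/335] → run C
t=16: vr[A=3072/335 H=2048/335] → run H
t=17: vr[A=3072/335 H=3072/335] → run A
t=18: vr[A=4096/335 H=3072/335] → run H
t=19: vr[A=4096/335 H=4096/335] → run A
t=20: vr[H=4096/335] → run H
t=21: vr[H=1024/67] → run H
t=22: (idle)
t=23: (idle)
t=24: (idle)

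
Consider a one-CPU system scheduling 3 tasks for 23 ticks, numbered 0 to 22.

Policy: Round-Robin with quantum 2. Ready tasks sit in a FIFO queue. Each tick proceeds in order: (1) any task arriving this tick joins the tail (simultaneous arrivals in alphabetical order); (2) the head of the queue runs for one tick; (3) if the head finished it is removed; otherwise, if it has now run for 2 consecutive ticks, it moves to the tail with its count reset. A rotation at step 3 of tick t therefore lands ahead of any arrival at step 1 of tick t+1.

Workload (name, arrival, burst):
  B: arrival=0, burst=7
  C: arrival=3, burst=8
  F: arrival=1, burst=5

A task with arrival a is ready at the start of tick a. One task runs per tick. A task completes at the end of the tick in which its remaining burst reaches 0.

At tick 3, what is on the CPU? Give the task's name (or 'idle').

t=0: queue=[B] q_used=0 → run B
t=1: queue=[B,F] q_used=1 → run B
t=2: queue=[F,B] q_used=0 → run F
t=3: queue=[F,B,C] q_used=1 → run F
t=4: queue=[B,C,F] q_used=0 → run B
t=5: queue=[B,C,F] q_used=1 → run B
t=6: queue=[C,F,B] q_used=0 → run C
t=7: queue=[C,F,B] q_used=1 → run C
t=8: queue=[F,B,C] q_used=0 → run F
t=9: queue=[F,B,C] q_used=1 → run F
t=10: queue=[B,C,F] q_used=0 → run B
t=11: queue=[B,C,F] q_used=1 → run B
t=12: queue=[C,F,B] q_used=0 → run C
t=13: queue=[C,F,B] q_used=1 → run C
t=14: queue=[F,B,C] q_used=0 → run F
t=15: queue=[B,C] q_used=0 → run B
t=16: queue=[C] q_used=0 → run C
t=17: queue=[C] q_used=1 → run C
t=18: queue=[C] q_used=0 → run C
t=19: queue=[C] q_used=1 → run C
t=20: (idle)
t=21: (idle)
t=22: (idle)

running at tick 3 = F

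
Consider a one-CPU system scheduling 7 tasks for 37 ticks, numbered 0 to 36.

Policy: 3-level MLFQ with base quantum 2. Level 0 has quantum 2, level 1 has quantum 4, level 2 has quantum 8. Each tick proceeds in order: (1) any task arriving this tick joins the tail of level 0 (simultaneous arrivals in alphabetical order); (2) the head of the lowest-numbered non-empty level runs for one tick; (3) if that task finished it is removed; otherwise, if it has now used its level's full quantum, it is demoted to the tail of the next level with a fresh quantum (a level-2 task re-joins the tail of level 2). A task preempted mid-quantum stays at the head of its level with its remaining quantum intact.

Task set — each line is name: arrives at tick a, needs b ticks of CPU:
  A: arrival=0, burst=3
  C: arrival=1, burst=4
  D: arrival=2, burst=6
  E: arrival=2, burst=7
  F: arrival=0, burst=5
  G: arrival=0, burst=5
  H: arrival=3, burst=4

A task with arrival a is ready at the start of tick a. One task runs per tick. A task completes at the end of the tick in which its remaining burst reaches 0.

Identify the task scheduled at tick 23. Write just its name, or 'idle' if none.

t=0: L0/L1/L2 = AFG/-/- → run A
t=1: L0/L1/L2 = AFGC/-/- → run A
t=2: L0/L1/L2 = FGCDE/A/- → run F
t=3: L0/L1/L2 = FGCDEH/A/- → run F
t=4: L0/L1/L2 = GCDEH/AF/- → run G
t=5: L0/L1/L2 = GCDEH/AF/- → run G
t=6: L0/L1/L2 = CDEH/AFG/- → run C
t=7: L0/L1/L2 = CDEH/AFG/- → run C
t=8: L0/L1/L2 = DEH/AFGC/- → run D
t=9: L0/L1/L2 = DEH/AFGC/- → run D
t=10: L0/L1/L2 = EH/AFGCD/- → run E
t=11: L0/L1/L2 = EH/AFGCD/- → run E
t=12: L0/L1/L2 = H/AFGCDE/- → run H
t=13: L0/L1/L2 = H/AFGCDE/- → run H
t=14: L0/L1/L2 = -/AFGCDEH/- → run A
t=15: L0/L1/L2 = -/FGCDEH/- → run F
t=16: L0/L1/L2 = -/FGCDEH/- → run F
t=17: L0/L1/L2 = -/FGCDEH/- → run F
t=18: L0/L1/L2 = -/GCDEH/- → run G
t=19: L0/L1/L2 = -/GCDEH/- → run G
t=20: L0/L1/L2 = -/GCDEH/- → run G
t=21: L0/L1/L2 = -/CDEH/- → run C
t=22: L0/L1/L2 = -/CDEH/- → run C
t=23: L0/L1/L2 = -/DEH/- → run D
t=24: L0/L1/L2 = -/DEH/- → run D
t=25: L0/L1/L2 = -/DEH/- → run D
t=26: L0/L1/L2 = -/DEH/- → run D
t=27: L0/L1/L2 = -/EH/- → run E
t=28: L0/L1/L2 = -/EH/- → run E
t=29: L0/L1/L2 = -/EH/- → run E
t=30: L0/L1/L2 = -/EH/- → run E
t=31: L0/L1/L2 = -/H/E → run H
t=32: L0/L1/L2 = -/H/E → run H
t=33: L0/L1/L2 = -/-/E → run E
t=34: (idle)
t=35: (idle)
t=36: (idle)

running at tick 23 = D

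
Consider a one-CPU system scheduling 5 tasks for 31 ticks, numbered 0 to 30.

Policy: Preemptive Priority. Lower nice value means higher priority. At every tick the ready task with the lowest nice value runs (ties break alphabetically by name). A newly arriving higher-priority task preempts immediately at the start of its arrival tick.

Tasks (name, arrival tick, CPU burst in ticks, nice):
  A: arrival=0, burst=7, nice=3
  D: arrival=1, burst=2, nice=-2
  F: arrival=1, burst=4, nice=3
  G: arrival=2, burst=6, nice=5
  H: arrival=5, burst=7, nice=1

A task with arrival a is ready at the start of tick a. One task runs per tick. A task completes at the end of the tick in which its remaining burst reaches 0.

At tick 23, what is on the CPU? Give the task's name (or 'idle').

running at tick 23 = G

t=0: ready={A} → run A
t=1: ready={A,D,F} → run D
t=2: ready={A,D,F,G} → run D
t=3: ready={A,F,G} → run A
t=4: ready={A,F,G} → run A
t=5: ready={A,F,G,H} → run H
t=6: ready={A,F,G,H} → run H
t=7: ready={A,F,G,H} → run H
t=8: ready={A,F,G,H} → run H
t=9: ready={A,F,G,H} → run H
t=10: ready={A,F,G,H} → run H
t=11: ready={A,F,G,H} → run H
t=12: ready={A,F,G} → run A
t=13: ready={A,F,G} → run A
t=14: ready={A,F,G} → run A
t=15: ready={A,F,G} → run A
t=16: ready={F,G} → run F
t=17: ready={F,G} → run F
t=18: ready={F,G} → run F
t=19: ready={F,G} → run F
t=20: ready={G} → run G
t=21: ready={G} → run G
t=22: ready={G} → run G
t=23: ready={G} → run G
t=24: ready={G} → run G
t=25: ready={G} → run G
t=26: (idle)
t=27: (idle)
t=28: (idle)
t=29: (idle)
t=30: (idle)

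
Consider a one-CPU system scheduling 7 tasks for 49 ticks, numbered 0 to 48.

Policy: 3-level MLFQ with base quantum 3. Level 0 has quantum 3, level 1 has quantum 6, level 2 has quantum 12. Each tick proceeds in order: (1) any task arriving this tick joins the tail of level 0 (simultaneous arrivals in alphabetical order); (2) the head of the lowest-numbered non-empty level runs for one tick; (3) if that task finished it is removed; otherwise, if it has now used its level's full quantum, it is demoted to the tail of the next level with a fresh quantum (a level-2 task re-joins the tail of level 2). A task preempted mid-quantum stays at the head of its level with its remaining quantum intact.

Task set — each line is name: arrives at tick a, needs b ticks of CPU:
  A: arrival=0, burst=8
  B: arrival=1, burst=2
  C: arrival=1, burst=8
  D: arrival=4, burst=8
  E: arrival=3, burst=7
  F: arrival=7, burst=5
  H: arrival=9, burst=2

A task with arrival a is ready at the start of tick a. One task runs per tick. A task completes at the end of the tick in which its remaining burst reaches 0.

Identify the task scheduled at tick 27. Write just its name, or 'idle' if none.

running at tick 27 = C

t=0: L0/L1/L2 = A/-/- → run A
t=1: L0/L1/L2 = ABC/-/- → run A
t=2: L0/L1/L2 = ABC/-/- → run A
t=3: L0/L1/L2 = BCE/A/- → run B
t=4: L0/L1/L2 = BCED/A/- → run B
t=5: L0/L1/L2 = CED/A/- → run C
t=6: L0/L1/L2 = CED/A/- → run C
t=7: L0/L1/L2 = CEDF/A/- → run C
t=8: L0/L1/L2 = EDF/AC/- → run E
t=9: L0/L1/L2 = EDFH/AC/- → run E
t=10: L0/L1/L2 = EDFH/AC/- → run E
t=11: L0/L1/L2 = DFH/ACE/- → run D
t=12: L0/L1/L2 = DFH/ACE/- → run D
t=13: L0/L1/L2 = DFH/ACE/- → run D
t=14: L0/L1/L2 = FH/ACED/- → run F
t=15: L0/L1/L2 = FH/ACED/- → run F
t=16: L0/L1/L2 = FH/ACED/- → run F
t=17: L0/L1/L2 = H/ACEDF/- → run H
t=18: L0/L1/L2 = H/ACEDF/- → run H
t=19: L0/L1/L2 = -/ACEDF/- → run A
t=20: L0/L1/L2 = -/ACEDF/- → run A
t=21: L0/L1/L2 = -/ACEDF/- → run A
t=22: L0/L1/L2 = -/ACEDF/- → run A
t=23: L0/L1/L2 = -/ACEDF/- → run A
t=24: L0/L1/L2 = -/CEDF/- → run C
t=25: L0/L1/L2 = -/CEDF/- → run C
t=26: L0/L1/L2 = -/CEDF/- → run C
t=27: L0/L1/L2 = -/CEDF/- → run C
t=28: L0/L1/L2 = -/CEDF/- → run C
t=29: L0/L1/L2 = -/EDF/- → run E
t=30: L0/L1/L2 = -/EDF/- → run E
t=31: L0/L1/L2 = -/EDF/- → run E
t=32: L0/L1/L2 = -/EDF/- → run E
t=33: L0/L1/L2 = -/DF/- → run D
t=34: L0/L1/L2 = -/DF/- → run D
t=35: L0/L1/L2 = -/DF/- → run D
t=36: L0/L1/L2 = -/DF/- → run D
t=37: L0/L1/L2 = -/DF/- → run D
t=38: L0/L1/L2 = -/F/- → run F
t=39: L0/L1/L2 = -/F/- → run F
t=40: (idle)
t=41: (idle)
t=42: (idle)
t=43: (idle)
t=44: (idle)
t=45: (idle)
t=46: (idle)
t=47: (idle)
t=48: (idle)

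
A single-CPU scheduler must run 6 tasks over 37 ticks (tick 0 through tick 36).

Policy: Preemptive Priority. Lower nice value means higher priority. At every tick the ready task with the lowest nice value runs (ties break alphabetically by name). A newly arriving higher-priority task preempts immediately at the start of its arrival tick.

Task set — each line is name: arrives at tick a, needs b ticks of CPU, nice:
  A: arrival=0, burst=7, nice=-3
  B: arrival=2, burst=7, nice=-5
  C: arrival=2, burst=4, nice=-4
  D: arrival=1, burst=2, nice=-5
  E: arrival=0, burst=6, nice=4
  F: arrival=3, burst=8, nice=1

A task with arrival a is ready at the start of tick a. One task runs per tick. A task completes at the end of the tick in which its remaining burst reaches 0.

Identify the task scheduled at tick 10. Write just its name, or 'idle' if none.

t=0: ready={A,E} → run A
t=1: ready={A,D,E} → run D
t=2: ready={A,B,C,D,E} → run B
t=3: ready={A,B,C,D,E,F} → run B
t=4: ready={A,B,C,D,E,F} → run B
t=5: ready={A,B,C,D,E,F} → run B
t=6: ready={A,B,C,D,E,F} → run B
t=7: ready={A,B,C,D,E,F} → run B
t=8: ready={A,B,C,D,E,F} → run B
t=9: ready={A,C,D,E,F} → run D
t=10: ready={A,C,E,F} → run C
t=11: ready={A,C,E,F} → run C
t=12: ready={A,C,E,F} → run C
t=13: ready={A,C,E,F} → run C
t=14: ready={A,E,F} → run A
t=15: ready={A,E,F} → run A
t=16: ready={A,E,F} → run A
t=17: ready={A,E,F} → run A
t=18: ready={A,E,F} → run A
t=19: ready={A,E,F} → run A
t=20: ready={E,F} → run F
t=21: ready={E,F} → run F
t=22: ready={E,F} → run F
t=23: ready={E,F} → run F
t=24: ready={E,F} → run F
t=25: ready={E,F} → run F
t=26: ready={E,F} → run F
t=27: ready={E,F} → run F
t=28: ready={E} → run E
t=29: ready={E} → run E
t=30: ready={E} → run E
t=31: ready={E} → run E
t=32: ready={E} → run E
t=33: ready={E} → run E
t=34: (idle)
t=35: (idle)
t=36: (idle)

running at tick 10 = C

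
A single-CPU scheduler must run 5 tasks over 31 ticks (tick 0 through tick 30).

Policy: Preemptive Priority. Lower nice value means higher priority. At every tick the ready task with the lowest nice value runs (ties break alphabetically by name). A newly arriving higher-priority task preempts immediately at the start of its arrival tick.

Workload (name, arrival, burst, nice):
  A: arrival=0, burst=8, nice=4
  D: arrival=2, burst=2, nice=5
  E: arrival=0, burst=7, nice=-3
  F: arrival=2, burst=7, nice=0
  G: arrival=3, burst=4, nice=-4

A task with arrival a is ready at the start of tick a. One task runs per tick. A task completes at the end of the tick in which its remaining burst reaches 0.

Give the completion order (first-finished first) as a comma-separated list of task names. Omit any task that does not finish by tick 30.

t=0: ready={A,E} → run E
t=1: ready={A,E} → run E
t=2: ready={A,D,E,F} → run E
t=3: ready={A,D,E,F,G} → run G
t=4: ready={A,D,E,F,G} → run G
t=5: ready={A,D,E,F,G} → run G
t=6: ready={A,D,E,F,G} → run G
t=7: ready={A,D,E,F} → run E
t=8: ready={A,D,E,F} → run E
t=9: ready={A,D,E,F} → run E
t=10: ready={A,D,E,F} → run E
t=11: ready={A,D,F} → run F
t=12: ready={A,D,F} → run F
t=13: ready={A,D,F} → run F
t=14: ready={A,D,F} → run F
t=15: ready={A,D,F} → run F
t=16: ready={A,D,F} → run F
t=17: ready={A,D,F} → run F
t=18: ready={A,D} → run A
t=19: ready={A,D} → run A
t=20: ready={A,D} → run A
t=21: ready={A,D} → run A
t=22: ready={A,D} → run A
t=23: ready={A,D} → run A
t=24: ready={A,D} → run A
t=25: ready={A,D} → run A
t=26: ready={D} → run D
t=27: ready={D} → run D
t=28: (idle)
t=29: (idle)
t=30: (idle)

completion order = G, E, F, A, D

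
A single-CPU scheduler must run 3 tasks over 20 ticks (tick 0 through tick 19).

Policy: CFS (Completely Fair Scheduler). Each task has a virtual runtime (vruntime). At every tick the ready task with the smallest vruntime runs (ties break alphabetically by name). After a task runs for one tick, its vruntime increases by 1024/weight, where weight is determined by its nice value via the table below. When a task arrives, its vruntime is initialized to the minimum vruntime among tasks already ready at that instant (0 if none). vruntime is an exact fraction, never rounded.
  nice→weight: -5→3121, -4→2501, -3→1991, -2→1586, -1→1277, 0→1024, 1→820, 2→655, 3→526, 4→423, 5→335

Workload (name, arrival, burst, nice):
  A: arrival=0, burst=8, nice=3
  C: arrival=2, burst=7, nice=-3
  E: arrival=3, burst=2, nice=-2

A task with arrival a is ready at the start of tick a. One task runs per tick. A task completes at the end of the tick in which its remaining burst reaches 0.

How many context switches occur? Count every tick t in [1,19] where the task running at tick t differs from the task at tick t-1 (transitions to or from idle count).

t=0: vr[A=0] → run A
t=1: vr[A=512/263] → run A
t=2: vr[A=1024/263 C=1024/263] → run A
t=3: vr[A=1536/263 C=1024/263 E=1024/263] → run C
t=4: vr[A=1536/263 C=2308096/523633 E=1024/263] → run E
t=5: vr[A=1536/263 C=2308096/523633 E=946688/208559] → run C
t=6: vr[A=1536/263 C=2577408/523633 E=946688/208559] → run E
t=7: vr[A=1536/263 C=2577408/523633] → run C
t=8: vr[A=1536/263 C=2846720/523633] → run C
t=9: vr[A=1536/263 C=3116032/523633] → run A
t=10: vr[A=2048/263 C=3116032/523633] → run C
t=11: vr[A=2048/263 C=3385344/523633] → run C
t=12: vr[A=2048/263 C=3654656/523633] → run C
t=13: vr[A=2048/263] → run A
t=14: vr[A=2560/263] → run A
t=15: vr[A=3072/263] → run A
t=16: vr[A=3584/263] → run A
t=17: (idle)
t=18: (idle)
t=19: (idle)

context switches = 9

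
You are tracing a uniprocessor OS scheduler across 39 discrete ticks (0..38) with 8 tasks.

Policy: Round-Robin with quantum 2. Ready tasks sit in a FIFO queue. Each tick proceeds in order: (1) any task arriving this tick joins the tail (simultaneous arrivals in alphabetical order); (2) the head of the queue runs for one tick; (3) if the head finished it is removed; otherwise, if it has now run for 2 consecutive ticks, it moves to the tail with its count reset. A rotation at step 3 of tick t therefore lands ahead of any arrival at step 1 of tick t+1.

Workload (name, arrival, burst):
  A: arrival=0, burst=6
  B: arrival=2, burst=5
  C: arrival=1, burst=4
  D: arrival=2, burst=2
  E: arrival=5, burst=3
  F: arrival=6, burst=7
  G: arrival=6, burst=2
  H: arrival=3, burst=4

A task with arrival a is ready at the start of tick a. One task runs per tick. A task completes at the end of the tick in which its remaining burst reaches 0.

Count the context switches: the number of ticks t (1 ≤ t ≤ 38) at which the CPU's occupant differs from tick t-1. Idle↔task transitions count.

context switches = 17

t=0: queue=[A] q_used=0 → run A
t=1: queue=[A,C] q_used=1 → run A
t=2: queue=[C,A,B,D] q_used=0 → run C
t=3: queue=[C,A,B,D,H] q_used=1 → run C
t=4: queue=[A,B,D,H,C] q_used=0 → run A
t=5: queue=[A,B,D,H,C,E] q_used=1 → run A
t=6: queue=[B,D,H,C,E,A,F,G] q_used=0 → run B
t=7: queue=[B,D,H,C,E,A,F,G] q_used=1 → run B
t=8: queue=[D,H,C,E,A,F,G,B] q_used=0 → run D
t=9: queue=[D,H,C,E,A,F,G,B] q_used=1 → run D
t=10: queue=[H,C,E,A,F,G,B] q_used=0 → run H
t=11: queue=[H,C,E,A,F,G,B] q_used=1 → run H
t=12: queue=[C,E,A,F,G,B,H] q_used=0 → run C
t=13: queue=[C,E,A,F,G,B,H] q_used=1 → run C
t=14: queue=[E,A,F,G,B,H] q_used=0 → run E
t=15: queue=[E,A,F,G,B,H] q_used=1 → run E
t=16: queue=[A,F,G,B,H,E] q_used=0 → run A
t=17: queue=[A,F,G,B,H,E] q_used=1 → run A
t=18: queue=[F,G,B,H,E] q_used=0 → run F
t=19: queue=[F,G,B,H,E] q_used=1 → run F
t=20: queue=[G,B,H,E,F] q_used=0 → run G
t=21: queue=[G,B,H,E,F] q_used=1 → run G
t=22: queue=[B,H,E,F] q_used=0 → run B
t=23: queue=[B,H,E,F] q_used=1 → run B
t=24: queue=[H,E,F,B] q_used=0 → run H
t=25: queue=[H,E,F,B] q_used=1 → run H
t=26: queue=[E,F,B] q_used=0 → run E
t=27: queue=[F,B] q_used=0 → run F
t=28: queue=[F,B] q_used=1 → run F
t=29: queue=[B,F] q_used=0 → run B
t=30: queue=[F] q_used=0 → run F
t=31: queue=[F] q_used=1 → run F
t=32: queue=[F] q_used=0 → run F
t=33: (idle)
t=34: (idle)
t=35: (idle)
t=36: (idle)
t=37: (idle)
t=38: (idle)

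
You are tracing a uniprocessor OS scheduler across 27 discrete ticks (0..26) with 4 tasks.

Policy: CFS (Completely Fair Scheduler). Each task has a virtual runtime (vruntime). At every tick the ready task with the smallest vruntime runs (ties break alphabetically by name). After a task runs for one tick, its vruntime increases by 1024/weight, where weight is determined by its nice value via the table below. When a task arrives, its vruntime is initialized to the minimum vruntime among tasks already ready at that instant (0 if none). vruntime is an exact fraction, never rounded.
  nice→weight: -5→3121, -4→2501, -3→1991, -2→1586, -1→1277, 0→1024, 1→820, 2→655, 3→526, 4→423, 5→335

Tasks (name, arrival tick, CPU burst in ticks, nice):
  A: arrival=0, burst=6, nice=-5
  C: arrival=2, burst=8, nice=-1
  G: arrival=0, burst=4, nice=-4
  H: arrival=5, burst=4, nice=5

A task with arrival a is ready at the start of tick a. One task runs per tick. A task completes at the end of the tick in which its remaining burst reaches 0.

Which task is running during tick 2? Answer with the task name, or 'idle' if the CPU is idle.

t=0: vr[A=0 G=0] → run A
t=1: vr[A=1024/3121 G=0] → run G
t=2: vr[A=1024/3121 C=1024/3121 G=1024/2501] → run A
t=3: vr[A=2048/3121 C=1024/3121 G=1024/2501] → run C
t=4: vr[A=2048/3121 C=4503552/3985517 G=1024/2501] → run G
t=5: vr[A=2048/3121 C=4503552/3985517 G=2048/2501 H=2048/3121] → run A
t=6: vr[A=3072/3121 C=4503552/3985517 G=2048/2501 H=2048/3121] → run H
t=7: vr[A=3072/3121 C=4503552/3985517 G=2048/2501 H=3881984/1045535] → run G
t=8: vr[A=3072/3121 C=4503552/3985517 G=3072/2501 H=3881984/1045535] → run A
t=9: vr[A=4096/3121 C=4503552/3985517 G=3072/2501 H=3881984/1045535] → run C
t=10: vr[A=4096/3121 C=7699456/3985517 G=3072/2501 H=3881984/1045535] → run G
t=11: vr[A=4096/3121 C=7699456/3985517 H=3881984/1045535] → run A
t=12: vr[A=5120/3121 C=7699456/3985517 H=3881984/1045535] → run A
t=13: vr[C=7699456/3985517 H=3881984/1045535] → run C
t=14: vr[C=10895360/3985517 H=3881984/1045535] → run C
t=15: vr[C=14091264/3985517 H=3881984/1045535] → run C
t=16: vr[C=17287168/3985517 H=3881984/1045535] → run H
t=17: vr[C=17287168/3985517 H=7077888/1045535] → run C
t=18: vr[C=20483072/3985517 H=7077888/1045535] → run C
t=19: vr[C=23678976/3985517 H=7077888/1045535] → run C
t=20: vr[H=7077888/1045535] → run H
t=21: vr[H=10273792/1045535] → run H
t=22: (idle)
t=23: (idle)
t=24: (idle)
t=25: (idle)
t=26: (idle)

running at tick 2 = A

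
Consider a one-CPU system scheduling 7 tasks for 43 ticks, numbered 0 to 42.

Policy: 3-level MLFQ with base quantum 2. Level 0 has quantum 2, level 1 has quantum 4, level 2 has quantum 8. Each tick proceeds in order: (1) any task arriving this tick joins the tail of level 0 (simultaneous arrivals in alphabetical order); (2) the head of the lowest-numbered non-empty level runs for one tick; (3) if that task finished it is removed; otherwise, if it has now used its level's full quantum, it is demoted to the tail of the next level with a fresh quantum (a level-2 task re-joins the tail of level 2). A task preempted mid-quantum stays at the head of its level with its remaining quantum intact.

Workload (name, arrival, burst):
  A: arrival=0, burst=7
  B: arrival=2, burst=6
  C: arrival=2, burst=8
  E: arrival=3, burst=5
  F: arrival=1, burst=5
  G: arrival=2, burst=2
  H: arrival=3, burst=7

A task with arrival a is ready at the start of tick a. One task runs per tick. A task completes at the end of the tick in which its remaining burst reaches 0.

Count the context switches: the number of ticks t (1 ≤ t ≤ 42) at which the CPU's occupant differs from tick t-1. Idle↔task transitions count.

t=0: L0/L1/L2 = A/-/- → run A
t=1: L0/L1/L2 = AF/-/- → run A
t=2: L0/L1/L2 = FBCG/A/- → run F
t=3: L0/L1/L2 = FBCGEH/A/- → run F
t=4: L0/L1/L2 = BCGEH/AF/- → run B
t=5: L0/L1/L2 = BCGEH/AF/- → run B
t=6: L0/L1/L2 = CGEH/AFB/- → run C
t=7: L0/L1/L2 = CGEH/AFB/- → run C
t=8: L0/L1/L2 = GEH/AFBC/- → run G
t=9: L0/L1/L2 = GEH/AFBC/- → run G
t=10: L0/L1/L2 = EH/AFBC/- → run E
t=11: L0/L1/L2 = EH/AFBC/- → run E
t=12: L0/L1/L2 = H/AFBCE/- → run H
t=13: L0/L1/L2 = H/AFBCE/- → run H
t=14: L0/L1/L2 = -/AFBCEH/- → run A
t=15: L0/L1/L2 = -/AFBCEH/- → run A
t=16: L0/L1/L2 = -/AFBCEH/- → run A
t=17: L0/L1/L2 = -/AFBCEH/- → run A
t=18: L0/L1/L2 = -/FBCEH/A → run F
t=19: L0/L1/L2 = -/FBCEH/A → run F
t=20: L0/L1/L2 = -/FBCEH/A → run F
t=21: L0/L1/L2 = -/BCEH/A → run B
t=22: L0/L1/L2 = -/BCEH/A → run B
t=23: L0/L1/L2 = -/BCEH/A → run B
t=24: L0/L1/L2 = -/BCEH/A → run B
t=25: L0/L1/L2 = -/CEH/A → run C
t=26: L0/L1/L2 = -/CEH/A → run C
t=27: L0/L1/L2 = -/CEH/A → run C
t=28: L0/L1/L2 = -/CEH/A → run C
t=29: L0/L1/L2 = -/EH/AC → run E
t=30: L0/L1/L2 = -/EH/AC → run E
t=31: L0/L1/L2 = -/EH/AC → run E
t=32: L0/L1/L2 = -/H/AC → run H
t=33: L0/L1/L2 = -/H/AC → run H
t=34: L0/L1/L2 = -/H/AC → run H
t=35: L0/L1/L2 = -/H/AC → run H
t=36: L0/L1/L2 = -/-/ACH → run A
t=37: L0/L1/L2 = -/-/CH → run C
t=38: L0/L1/L2 = -/-/CH → run C
t=39: L0/L1/L2 = -/-/H → run H
t=40: (idle)
t=41: (idle)
t=42: (idle)

context switches = 16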